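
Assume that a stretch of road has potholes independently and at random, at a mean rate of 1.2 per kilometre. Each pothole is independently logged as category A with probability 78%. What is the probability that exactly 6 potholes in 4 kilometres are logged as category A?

Thinning: the potholes that are logged as category A themselves form a Poisson process with rate 0.78 × 1.2 = 0.936 per kilometre.
Over the interval, μ = 0.936 × 4 = 3.744 (4 kilometres).
P(N = 6) = e^(−3.744) · 3.744^6/6! ≈ 0.0905.

0.0905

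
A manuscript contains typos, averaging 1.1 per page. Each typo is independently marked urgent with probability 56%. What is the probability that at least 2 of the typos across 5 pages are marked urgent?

Thinning: the typos that are marked urgent themselves form a Poisson process with rate 0.56 × 1.1 = 0.616 per page.
Over the interval, μ = 0.616 × 5 = 3.08 (5 pages).
P(N ≥ 2) = 1 − P(N ≤ 1) ≈ 0.8125.

0.8125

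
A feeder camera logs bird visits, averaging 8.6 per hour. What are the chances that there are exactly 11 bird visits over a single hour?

With mean μ = 8.6 per hour,
P(N = 11) = e^(−μ) μ^11/11! = e^(−8.6) · 8.6^11/39916800 ≈ 0.0878.

0.0878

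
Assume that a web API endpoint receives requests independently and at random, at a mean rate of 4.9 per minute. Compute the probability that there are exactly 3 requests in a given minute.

0.1460

With mean μ = 4.9 per minute,
P(N = 3) = e^(−μ) μ^3/3! = e^(−4.9) · 4.9^3/6 ≈ 0.1460.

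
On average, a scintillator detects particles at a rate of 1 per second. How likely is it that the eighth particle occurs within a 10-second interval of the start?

Over the interval, μ = 1 × 10 = 10 (a 10-second interval = 10 seconds).
The eighth arrival falls in the interval iff at least 8 events occur there: P(S_8 ≤ t) = P(N ≥ 8) = 1 − P(N ≤ 7) ≈ 0.7798.

0.7798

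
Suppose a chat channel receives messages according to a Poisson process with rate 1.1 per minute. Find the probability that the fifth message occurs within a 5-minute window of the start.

Over the interval, μ = 1.1 × 5 = 5.5 (a 5-minute window = 5 minutes).
The fifth arrival falls in the interval iff at least 5 events occur there: P(S_5 ≤ t) = P(N ≥ 5) = 1 − P(N ≤ 4) ≈ 0.6425.

0.6425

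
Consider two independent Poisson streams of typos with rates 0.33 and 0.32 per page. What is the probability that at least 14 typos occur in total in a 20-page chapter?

0.4270

Independent Poisson processes superpose: combined rate λ = 0.33 + 0.32 = 0.65 per page.
Over the interval, μ = 0.65 × 20 = 13 (a 20-page chapter = 20 pages).
P(N ≥ 14) = 1 − P(N ≤ 13) ≈ 0.4270.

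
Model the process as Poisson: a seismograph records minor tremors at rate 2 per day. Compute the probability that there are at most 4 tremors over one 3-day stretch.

Over the interval, μ = 2 × 3 = 6 (a 3-day stretch = 3 days).
P(N ≤ 4) = Σ_{j=0}^{4} e^(−μ) μ^j/j! ≈ 0.2851.

0.2851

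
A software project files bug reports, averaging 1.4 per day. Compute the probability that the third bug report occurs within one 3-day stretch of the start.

Over the interval, μ = 1.4 × 3 = 4.2 (a 3-day stretch = 3 days).
The third arrival falls in the interval iff at least 3 events occur there: P(S_3 ≤ t) = P(N ≥ 3) = 1 − P(N ≤ 2) ≈ 0.7898.

0.7898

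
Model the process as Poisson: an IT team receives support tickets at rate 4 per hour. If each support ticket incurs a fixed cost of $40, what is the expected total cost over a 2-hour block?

E[N] = 4 × 2 = 8 (a 2-hour block = 2 hours); E[cost] = 8 × $40 = $320.

$320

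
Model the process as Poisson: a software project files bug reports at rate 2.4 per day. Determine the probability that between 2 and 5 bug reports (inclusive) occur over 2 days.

0.6033

Over the interval, μ = 2.4 × 2 = 4.8 (2 days).
P(2 ≤ N ≤ 5) = Σ_{j=2}^{5} e^(−4.8) · 4.8^j/j! ≈ 0.6033.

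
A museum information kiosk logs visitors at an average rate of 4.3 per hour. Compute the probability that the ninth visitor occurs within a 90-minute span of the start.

0.2025

Over the interval, μ = 4.3 × 1.5 = 6.45 (a 90-minute span = 1.5 hours).
The ninth arrival falls in the interval iff at least 9 events occur there: P(S_9 ≤ t) = P(N ≥ 9) = 1 − P(N ≤ 8) ≈ 0.2025.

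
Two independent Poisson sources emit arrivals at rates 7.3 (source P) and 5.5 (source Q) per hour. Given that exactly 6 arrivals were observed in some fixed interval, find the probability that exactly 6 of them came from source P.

0.0344

Given the total, each event is independently from source P with probability p = λ_P/(λ_P+λ_Q) = 7.3/12.8 ≈ 0.5703.
So K ~ Binomial(6, 7.3/12.8): P(K = 6) = C(6,6) · (7.3/12.8)^6 · (5.5/12.8)^0 ≈ 0.0344.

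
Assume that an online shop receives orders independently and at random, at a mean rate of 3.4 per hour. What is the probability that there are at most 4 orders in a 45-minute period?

Over the interval, μ = 3.4 × 0.75 = 2.55 (a 45-minute period = 0.75 hours).
P(N ≤ 4) = Σ_{j=0}^{4} e^(−μ) μ^j/j! ≈ 0.8844.

0.8844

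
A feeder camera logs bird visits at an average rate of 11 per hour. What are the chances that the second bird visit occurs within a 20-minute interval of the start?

0.8807

Over the interval, μ = 11 × 1/3 ≈ 3.66667 (a 20-minute interval = 1/3 hours).
The second arrival falls in the interval iff at least 2 events occur there: P(S_2 ≤ t) = P(N ≥ 2) = 1 − P(N ≤ 1) ≈ 0.8807.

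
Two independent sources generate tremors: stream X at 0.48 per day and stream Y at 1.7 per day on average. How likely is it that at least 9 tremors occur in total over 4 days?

Independent Poisson processes superpose: combined rate λ = 0.48 + 1.7 = 2.18 per day.
Over the interval, μ = 2.18 × 4 = 8.72 (4 days).
P(N ≥ 9) = 1 − P(N ≤ 8) ≈ 0.5069.

0.5069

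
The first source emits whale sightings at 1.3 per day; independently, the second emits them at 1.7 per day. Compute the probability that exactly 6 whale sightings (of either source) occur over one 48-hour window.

0.1606

Independent Poisson processes superpose: combined rate λ = 1.3 + 1.7 = 3 per day.
Over the interval, μ = 3 × 2 = 6 (a 48-hour window = 2 days).
P(N = 6) = e^(−6) · 6^6/6! ≈ 0.1606.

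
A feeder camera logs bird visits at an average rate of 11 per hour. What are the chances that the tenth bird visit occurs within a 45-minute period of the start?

0.3148

Over the interval, μ = 11 × 0.75 = 8.25 (a 45-minute period = 0.75 hours).
The tenth arrival falls in the interval iff at least 10 events occur there: P(S_10 ≤ t) = P(N ≥ 10) = 1 − P(N ≤ 9) ≈ 0.3148.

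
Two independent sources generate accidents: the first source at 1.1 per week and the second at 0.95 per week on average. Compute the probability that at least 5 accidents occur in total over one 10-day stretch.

0.1729

Independent Poisson processes superpose: combined rate λ = 1.1 + 0.95 = 2.05 per week.
Over the interval, μ = 2.05 × 10/7 ≈ 2.92857 (a 10-day stretch = 10/7 weeks).
P(N ≥ 5) = 1 − P(N ≤ 4) ≈ 0.1729.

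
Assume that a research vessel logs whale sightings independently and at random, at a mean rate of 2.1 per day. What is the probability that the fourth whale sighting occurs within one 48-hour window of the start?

Over the interval, μ = 2.1 × 2 = 4.2 (a 48-hour window = 2 days).
The fourth arrival falls in the interval iff at least 4 events occur there: P(S_4 ≤ t) = P(N ≥ 4) = 1 − P(N ≤ 3) ≈ 0.6046.

0.6046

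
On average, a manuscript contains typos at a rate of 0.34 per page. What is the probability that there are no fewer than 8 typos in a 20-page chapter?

Over the interval, μ = 0.34 × 20 = 6.8 (a 20-page chapter = 20 pages).
P(N ≥ 8) = 1 − P(N ≤ 7) = 1 − Σ_{j=0}^{7} e^(−μ) μ^j/j! ≈ 0.3715.

0.3715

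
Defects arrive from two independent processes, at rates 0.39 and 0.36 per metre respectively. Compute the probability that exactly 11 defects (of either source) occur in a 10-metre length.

0.0585

Independent Poisson processes superpose: combined rate λ = 0.39 + 0.36 = 0.75 per metre.
Over the interval, μ = 0.75 × 10 = 7.5 (a 10-metre length = 10 metres).
P(N = 11) = e^(−7.5) · 7.5^11/11! ≈ 0.0585.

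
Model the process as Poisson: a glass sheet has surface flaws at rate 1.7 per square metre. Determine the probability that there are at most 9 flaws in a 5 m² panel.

Over the interval, μ = 1.7 × 5 = 8.5 (a 5 m² panel = 5 square metres).
P(N ≤ 9) = Σ_{j=0}^{9} e^(−μ) μ^j/j! ≈ 0.6530.

0.6530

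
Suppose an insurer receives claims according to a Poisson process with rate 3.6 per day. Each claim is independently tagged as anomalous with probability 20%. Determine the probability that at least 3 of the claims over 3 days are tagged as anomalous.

0.3665

Thinning: the claims that are tagged as anomalous themselves form a Poisson process with rate 0.2 × 3.6 = 0.72 per day.
Over the interval, μ = 0.72 × 3 = 2.16 (3 days).
P(N ≥ 3) = 1 − P(N ≤ 2) ≈ 0.3665.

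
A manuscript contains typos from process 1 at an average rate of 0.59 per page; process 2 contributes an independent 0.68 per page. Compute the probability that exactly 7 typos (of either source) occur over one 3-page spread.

Independent Poisson processes superpose: combined rate λ = 0.59 + 0.68 = 1.27 per page.
Over the interval, μ = 1.27 × 3 = 3.81 (a 3-page spread = 3 pages).
P(N = 7) = e^(−3.81) · 3.81^7/7! ≈ 0.0512.

0.0512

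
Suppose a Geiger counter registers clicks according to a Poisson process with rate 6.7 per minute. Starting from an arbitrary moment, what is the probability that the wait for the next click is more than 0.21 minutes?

The wait for the next event is exponential with rate λ = 6.7 per minute.
P(T > 0.21) = e^(−λt) = e^(−6.7 × 0.21) = e^(−1.407) ≈ 0.2449.

0.2449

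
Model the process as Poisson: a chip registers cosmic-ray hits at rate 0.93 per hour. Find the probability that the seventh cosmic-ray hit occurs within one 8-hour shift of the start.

0.6136

Over the interval, μ = 0.93 × 8 = 7.44 (an 8-hour shift = 8 hours).
The seventh arrival falls in the interval iff at least 7 events occur there: P(S_7 ≤ t) = P(N ≥ 7) = 1 − P(N ≤ 6) ≈ 0.6136.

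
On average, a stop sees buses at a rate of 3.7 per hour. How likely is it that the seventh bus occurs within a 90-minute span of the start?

Over the interval, μ = 3.7 × 1.5 = 5.55 (a 90-minute span = 1.5 hours).
The seventh arrival falls in the interval iff at least 7 events occur there: P(S_7 ≤ t) = P(N ≥ 7) = 1 − P(N ≤ 6) ≈ 0.3218.

0.3218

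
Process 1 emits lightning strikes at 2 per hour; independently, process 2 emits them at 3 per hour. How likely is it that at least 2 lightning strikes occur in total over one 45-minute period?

Independent Poisson processes superpose: combined rate λ = 2 + 3 = 5 per hour.
Over the interval, μ = 5 × 0.75 = 3.75 (a 45-minute period = 0.75 hours).
P(N ≥ 2) = 1 − P(N ≤ 1) ≈ 0.8883.

0.8883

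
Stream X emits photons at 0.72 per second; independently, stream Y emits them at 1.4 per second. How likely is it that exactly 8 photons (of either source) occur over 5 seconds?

0.0985

Independent Poisson processes superpose: combined rate λ = 0.72 + 1.4 = 2.12 per second.
Over the interval, μ = 2.12 × 5 = 10.6 (5 seconds).
P(N = 8) = e^(−10.6) · 10.6^8/8! ≈ 0.0985.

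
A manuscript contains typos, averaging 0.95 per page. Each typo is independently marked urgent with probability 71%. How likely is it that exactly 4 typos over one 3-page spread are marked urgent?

0.0923

Thinning: the typos that are marked urgent themselves form a Poisson process with rate 0.71 × 0.95 = 0.6745 per page.
Over the interval, μ = 0.6745 × 3 = 2.0235 (a 3-page spread = 3 pages).
P(N = 4) = e^(−2.0235) · 2.0235^4/4! ≈ 0.0923.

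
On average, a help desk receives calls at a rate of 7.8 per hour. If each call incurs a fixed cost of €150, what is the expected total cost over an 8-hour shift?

E[N] = 7.8 × 8 = 62.4 (an 8-hour shift = 8 hours); E[cost] = 62.4 × €150 = €9360.

€9360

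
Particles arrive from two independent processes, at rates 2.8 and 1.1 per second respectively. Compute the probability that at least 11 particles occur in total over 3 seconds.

0.6206

Independent Poisson processes superpose: combined rate λ = 2.8 + 1.1 = 3.9 per second.
Over the interval, μ = 3.9 × 3 = 11.7 (3 seconds).
P(N ≥ 11) = 1 − P(N ≤ 10) ≈ 0.6206.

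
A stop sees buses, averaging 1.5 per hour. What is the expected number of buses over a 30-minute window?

0.75

E[N] = λt = 1.5 × 0.5 = 0.75 (a 30-minute window = 0.5 hours).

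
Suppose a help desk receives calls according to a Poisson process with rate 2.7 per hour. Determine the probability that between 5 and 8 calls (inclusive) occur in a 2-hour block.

0.5293

Over the interval, μ = 2.7 × 2 = 5.4 (a 2-hour block = 2 hours).
P(5 ≤ N ≤ 8) = Σ_{j=5}^{8} e^(−5.4) · 5.4^j/j! ≈ 0.5293.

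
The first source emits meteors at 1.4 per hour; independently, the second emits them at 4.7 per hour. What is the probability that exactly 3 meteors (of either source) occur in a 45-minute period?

Independent Poisson processes superpose: combined rate λ = 1.4 + 4.7 = 6.1 per hour.
Over the interval, μ = 6.1 × 0.75 = 4.575 (a 45-minute period = 0.75 hours).
P(N = 3) = e^(−4.575) · 4.575^3/3! ≈ 0.1645.

0.1645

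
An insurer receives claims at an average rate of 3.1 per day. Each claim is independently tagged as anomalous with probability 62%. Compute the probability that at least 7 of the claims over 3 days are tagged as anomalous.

Thinning: the claims that are tagged as anomalous themselves form a Poisson process with rate 0.62 × 3.1 = 1.922 per day.
Over the interval, μ = 1.922 × 3 = 5.766 (3 days).
P(N ≥ 7) = 1 − P(N ≤ 6) ≈ 0.3562.

0.3562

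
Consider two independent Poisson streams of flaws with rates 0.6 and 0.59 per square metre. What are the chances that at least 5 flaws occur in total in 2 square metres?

0.0934

Independent Poisson processes superpose: combined rate λ = 0.6 + 0.59 = 1.19 per square metre.
Over the interval, μ = 1.19 × 2 = 2.38 (2 square metres).
P(N ≥ 5) = 1 − P(N ≤ 4) ≈ 0.0934.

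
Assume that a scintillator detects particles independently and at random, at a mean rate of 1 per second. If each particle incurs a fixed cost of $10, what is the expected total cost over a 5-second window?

E[N] = 1 × 5 = 5 (a 5-second window = 5 seconds); E[cost] = 5 × $10 = $50.

$50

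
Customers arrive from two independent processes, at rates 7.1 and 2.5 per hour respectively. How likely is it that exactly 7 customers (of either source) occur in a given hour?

0.1010

Independent Poisson processes superpose: combined rate λ = 7.1 + 2.5 = 9.6 per hour.
So μ = 9.6.
P(N = 7) = e^(−9.6) · 9.6^7/7! ≈ 0.1010.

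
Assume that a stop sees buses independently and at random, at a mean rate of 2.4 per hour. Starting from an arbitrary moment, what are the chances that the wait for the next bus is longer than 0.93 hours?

The wait for the next event is exponential with rate λ = 2.4 per hour.
P(T > 0.93) = e^(−λt) = e^(−2.4 × 0.93) = e^(−2.232) ≈ 0.1073.

0.1073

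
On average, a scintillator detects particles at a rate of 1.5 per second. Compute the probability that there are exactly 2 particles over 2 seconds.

Over the interval, μ = 1.5 × 2 = 3 (2 seconds).
P(N = 2) = e^(−μ) μ^2/2! = e^(−3) · 3^2/2 ≈ 0.2240.

0.2240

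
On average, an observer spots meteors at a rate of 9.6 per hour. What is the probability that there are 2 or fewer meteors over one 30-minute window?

0.1425

Over the interval, μ = 9.6 × 0.5 = 4.8 (a 30-minute window = 0.5 hours).
P(N ≤ 2) = Σ_{j=0}^{2} e^(−μ) μ^j/j! ≈ 0.1425.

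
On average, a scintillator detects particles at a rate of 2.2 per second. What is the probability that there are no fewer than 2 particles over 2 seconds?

Over the interval, μ = 2.2 × 2 = 4.4 (2 seconds).
P(N ≥ 2) = 1 − P(N ≤ 1) = 1 − Σ_{j=0}^{1} e^(−μ) μ^j/j! ≈ 0.9337.

0.9337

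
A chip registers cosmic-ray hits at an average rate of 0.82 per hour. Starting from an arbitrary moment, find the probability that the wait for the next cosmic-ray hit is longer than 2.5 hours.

0.1287

The wait for the next event is exponential with rate λ = 0.82 per hour.
P(T > 2.5) = e^(−λt) = e^(−0.82 × 2.5) = e^(−2.05) ≈ 0.1287.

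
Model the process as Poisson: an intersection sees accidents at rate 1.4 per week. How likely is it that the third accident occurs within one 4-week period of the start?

Over the interval, μ = 1.4 × 4 = 5.6 (a 4-week period = 4 weeks).
The third arrival falls in the interval iff at least 3 events occur there: P(S_3 ≤ t) = P(N ≥ 3) = 1 − P(N ≤ 2) ≈ 0.9176.

0.9176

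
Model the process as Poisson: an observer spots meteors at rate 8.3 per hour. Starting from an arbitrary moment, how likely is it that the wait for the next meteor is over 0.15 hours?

0.2879

The wait for the next event is exponential with rate λ = 8.3 per hour.
P(T > 0.15) = e^(−λt) = e^(−8.3 × 0.15) = e^(−1.245) ≈ 0.2879.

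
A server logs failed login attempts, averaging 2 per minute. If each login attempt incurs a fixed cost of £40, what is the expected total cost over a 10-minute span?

£800

E[N] = 2 × 10 = 20 (a 10-minute span = 10 minutes); E[cost] = 20 × £40 = £800.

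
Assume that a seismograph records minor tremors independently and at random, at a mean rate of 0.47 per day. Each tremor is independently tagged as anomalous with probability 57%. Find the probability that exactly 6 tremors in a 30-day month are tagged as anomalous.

Thinning: the tremors that are tagged as anomalous themselves form a Poisson process with rate 0.57 × 0.47 = 0.2679 per day.
Over the interval, μ = 0.2679 × 30 = 8.037 (a 30-day month = 30 days).
P(N = 6) = e^(−8.037) · 8.037^6/6! ≈ 0.1210.

0.1210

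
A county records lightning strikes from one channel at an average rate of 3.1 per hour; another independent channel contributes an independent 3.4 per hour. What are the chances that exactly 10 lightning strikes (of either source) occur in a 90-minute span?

0.1247

Independent Poisson processes superpose: combined rate λ = 3.1 + 3.4 = 6.5 per hour.
Over the interval, μ = 6.5 × 1.5 = 9.75 (a 90-minute span = 1.5 hours).
P(N = 10) = e^(−9.75) · 9.75^10/10! ≈ 0.1247.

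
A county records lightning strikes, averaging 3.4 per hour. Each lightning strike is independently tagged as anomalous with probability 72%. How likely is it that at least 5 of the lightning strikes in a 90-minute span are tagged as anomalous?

0.3074

Thinning: the lightning strikes that are tagged as anomalous themselves form a Poisson process with rate 0.72 × 3.4 = 2.448 per hour.
Over the interval, μ = 2.448 × 1.5 = 3.672 (a 90-minute span = 1.5 hours).
P(N ≥ 5) = 1 − P(N ≤ 4) ≈ 0.3074.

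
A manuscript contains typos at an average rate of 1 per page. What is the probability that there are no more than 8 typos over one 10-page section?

Over the interval, μ = 1 × 10 = 10 (a 10-page section = 10 pages).
P(N ≤ 8) = Σ_{j=0}^{8} e^(−μ) μ^j/j! ≈ 0.3328.

0.3328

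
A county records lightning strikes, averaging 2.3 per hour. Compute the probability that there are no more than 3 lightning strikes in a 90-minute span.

0.5475

Over the interval, μ = 2.3 × 1.5 = 3.45 (a 90-minute span = 1.5 hours).
P(N ≤ 3) = Σ_{j=0}^{3} e^(−μ) μ^j/j! ≈ 0.5475.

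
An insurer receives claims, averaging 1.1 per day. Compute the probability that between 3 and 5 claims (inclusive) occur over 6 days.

0.3147

Over the interval, μ = 1.1 × 6 = 6.6 (6 days).
P(3 ≤ N ≤ 5) = Σ_{j=3}^{5} e^(−6.6) · 6.6^j/j! ≈ 0.3147.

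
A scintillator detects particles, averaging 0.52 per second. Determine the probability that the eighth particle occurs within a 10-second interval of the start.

0.1551

Over the interval, μ = 0.52 × 10 = 5.2 (a 10-second interval = 10 seconds).
The eighth arrival falls in the interval iff at least 8 events occur there: P(S_8 ≤ t) = P(N ≥ 8) = 1 − P(N ≤ 7) ≈ 0.1551.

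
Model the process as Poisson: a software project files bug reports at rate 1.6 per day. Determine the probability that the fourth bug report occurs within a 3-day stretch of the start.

0.7058

Over the interval, μ = 1.6 × 3 = 4.8 (a 3-day stretch = 3 days).
The fourth arrival falls in the interval iff at least 4 events occur there: P(S_4 ≤ t) = P(N ≥ 4) = 1 − P(N ≤ 3) ≈ 0.7058.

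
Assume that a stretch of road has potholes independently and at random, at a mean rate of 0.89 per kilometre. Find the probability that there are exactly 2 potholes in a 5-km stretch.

Over the interval, μ = 0.89 × 5 = 4.45 (a 5-km stretch = 5 kilometres).
P(N = 2) = e^(−μ) μ^2/2! = e^(−4.45) · 4.45^2/2 ≈ 0.1156.

0.1156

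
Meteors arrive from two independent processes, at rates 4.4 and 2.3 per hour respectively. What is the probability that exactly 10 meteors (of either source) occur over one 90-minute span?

Independent Poisson processes superpose: combined rate λ = 4.4 + 2.3 = 6.7 per hour.
Over the interval, μ = 6.7 × 1.5 = 10.05 (a 90-minute span = 1.5 hours).
P(N = 10) = e^(−10.05) · 10.05^10/10! ≈ 0.1251.

0.1251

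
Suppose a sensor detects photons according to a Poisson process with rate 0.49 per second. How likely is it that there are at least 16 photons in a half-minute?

Over the interval, μ = 0.49 × 30 = 14.7 (a half-minute = 30 seconds).
P(N ≥ 16) = 1 − P(N ≤ 15) = 1 − Σ_{j=0}^{15} e^(−μ) μ^j/j! ≈ 0.4012.

0.4012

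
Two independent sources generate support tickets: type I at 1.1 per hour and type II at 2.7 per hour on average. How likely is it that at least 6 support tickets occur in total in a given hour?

0.1844

Independent Poisson processes superpose: combined rate λ = 1.1 + 2.7 = 3.8 per hour.
So μ = 3.8.
P(N ≥ 6) = 1 − P(N ≤ 5) ≈ 0.1844.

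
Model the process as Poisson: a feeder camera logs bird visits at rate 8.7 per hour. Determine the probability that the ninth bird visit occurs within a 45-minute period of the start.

0.2114

Over the interval, μ = 8.7 × 0.75 = 6.525 (a 45-minute period = 0.75 hours).
The ninth arrival falls in the interval iff at least 9 events occur there: P(S_9 ≤ t) = P(N ≥ 9) = 1 − P(N ≤ 8) ≈ 0.2114.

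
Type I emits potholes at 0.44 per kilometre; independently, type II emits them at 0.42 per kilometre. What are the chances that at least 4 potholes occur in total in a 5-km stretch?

0.6228

Independent Poisson processes superpose: combined rate λ = 0.44 + 0.42 = 0.86 per kilometre.
Over the interval, μ = 0.86 × 5 = 4.3 (a 5-km stretch = 5 kilometres).
P(N ≥ 4) = 1 − P(N ≤ 3) ≈ 0.6228.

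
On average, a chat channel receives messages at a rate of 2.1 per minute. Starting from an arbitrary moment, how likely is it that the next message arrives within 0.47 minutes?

0.6273

Inter-arrival times are exponential with rate λ = 2.1 per minute.
P(T ≤ 0.47) = 1 − e^(−λt) = 1 − e^(−2.1 × 0.47) = 1 − e^(−0.987) ≈ 0.6273.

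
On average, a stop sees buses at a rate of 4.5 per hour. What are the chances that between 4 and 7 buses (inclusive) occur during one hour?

0.5711

With mean μ = 4.5 per hour,
P(4 ≤ N ≤ 7) = Σ_{j=4}^{7} e^(−4.5) · 4.5^j/j! ≈ 0.5711.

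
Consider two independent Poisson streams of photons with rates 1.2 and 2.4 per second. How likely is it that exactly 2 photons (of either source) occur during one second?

Independent Poisson processes superpose: combined rate λ = 1.2 + 2.4 = 3.6 per second.
So μ = 3.6.
P(N = 2) = e^(−3.6) · 3.6^2/2! ≈ 0.1771.

0.1771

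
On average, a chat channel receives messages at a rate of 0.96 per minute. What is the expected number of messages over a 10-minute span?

E[N] = λt = 0.96 × 10 = 9.6 (a 10-minute span = 10 minutes).

9.6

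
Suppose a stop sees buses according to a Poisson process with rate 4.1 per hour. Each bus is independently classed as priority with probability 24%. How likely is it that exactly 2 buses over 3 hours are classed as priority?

Thinning: the buses that are classed as priority themselves form a Poisson process with rate 0.24 × 4.1 = 0.984 per hour.
Over the interval, μ = 0.984 × 3 = 2.952 (3 hours).
P(N = 2) = e^(−2.952) · 2.952^2/2! ≈ 0.2276.

0.2276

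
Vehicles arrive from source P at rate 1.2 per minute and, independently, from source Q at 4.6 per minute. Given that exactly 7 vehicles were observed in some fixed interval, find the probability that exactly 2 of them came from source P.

0.2821

Given the total, each event is independently from source P with probability p = λ_P/(λ_P+λ_Q) = 1.2/5.8 ≈ 0.2069.
So K ~ Binomial(7, 1.2/5.8): P(K = 2) = C(7,2) · (1.2/5.8)^2 · (4.6/5.8)^5 ≈ 0.2821.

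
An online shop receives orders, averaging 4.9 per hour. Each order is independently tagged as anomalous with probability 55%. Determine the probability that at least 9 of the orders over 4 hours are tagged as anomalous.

0.7479

Thinning: the orders that are tagged as anomalous themselves form a Poisson process with rate 0.55 × 4.9 = 2.695 per hour.
Over the interval, μ = 2.695 × 4 = 10.78 (4 hours).
P(N ≥ 9) = 1 − P(N ≤ 8) ≈ 0.7479.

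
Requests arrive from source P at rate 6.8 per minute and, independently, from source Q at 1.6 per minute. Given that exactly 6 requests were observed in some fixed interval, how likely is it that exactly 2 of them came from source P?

Given the total, each event is independently from source P with probability p = λ_P/(λ_P+λ_Q) = 6.8/8.4 ≈ 0.8095.
So K ~ Binomial(6, 6.8/8.4): P(K = 2) = C(6,2) · (6.8/8.4)^2 · (1.6/8.4)^4 ≈ 0.0129.

0.0129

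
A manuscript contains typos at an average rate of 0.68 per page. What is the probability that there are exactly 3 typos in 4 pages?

Over the interval, μ = 0.68 × 4 = 2.72 (4 pages).
P(N = 3) = e^(−μ) μ^3/3! = e^(−2.72) · 2.72^3/6 ≈ 0.2209.

0.2209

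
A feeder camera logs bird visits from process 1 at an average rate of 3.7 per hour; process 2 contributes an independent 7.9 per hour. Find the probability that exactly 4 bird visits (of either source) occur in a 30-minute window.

0.1428

Independent Poisson processes superpose: combined rate λ = 3.7 + 7.9 = 11.6 per hour.
Over the interval, μ = 11.6 × 0.5 = 5.8 (a 30-minute window = 0.5 hours).
P(N = 4) = e^(−5.8) · 5.8^4/4! ≈ 0.1428.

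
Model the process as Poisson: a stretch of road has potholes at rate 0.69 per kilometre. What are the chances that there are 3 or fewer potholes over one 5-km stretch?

0.5475

Over the interval, μ = 0.69 × 5 = 3.45 (a 5-km stretch = 5 kilometres).
P(N ≤ 3) = Σ_{j=0}^{3} e^(−μ) μ^j/j! ≈ 0.5475.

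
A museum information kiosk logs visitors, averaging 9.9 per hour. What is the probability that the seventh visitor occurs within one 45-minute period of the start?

0.6115

Over the interval, μ = 9.9 × 0.75 = 7.425 (a 45-minute period = 0.75 hours).
The seventh arrival falls in the interval iff at least 7 events occur there: P(S_7 ≤ t) = P(N ≥ 7) = 1 − P(N ≤ 6) ≈ 0.6115.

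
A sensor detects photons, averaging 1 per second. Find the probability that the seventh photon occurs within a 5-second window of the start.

0.2378

Over the interval, μ = 1 × 5 = 5 (a 5-second window = 5 seconds).
The seventh arrival falls in the interval iff at least 7 events occur there: P(S_7 ≤ t) = P(N ≥ 7) = 1 − P(N ≤ 6) ≈ 0.2378.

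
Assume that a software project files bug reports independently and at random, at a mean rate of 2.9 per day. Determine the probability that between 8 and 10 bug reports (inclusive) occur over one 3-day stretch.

0.3807

Over the interval, μ = 2.9 × 3 = 8.7 (a 3-day stretch = 3 days).
P(8 ≤ N ≤ 10) = Σ_{j=8}^{10} e^(−8.7) · 8.7^j/j! ≈ 0.3807.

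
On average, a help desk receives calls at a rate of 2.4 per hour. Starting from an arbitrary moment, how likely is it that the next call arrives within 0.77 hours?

Inter-arrival times are exponential with rate λ = 2.4 per hour.
P(T ≤ 0.77) = 1 − e^(−λt) = 1 − e^(−2.4 × 0.77) = 1 − e^(−1.848) ≈ 0.8424.

0.8424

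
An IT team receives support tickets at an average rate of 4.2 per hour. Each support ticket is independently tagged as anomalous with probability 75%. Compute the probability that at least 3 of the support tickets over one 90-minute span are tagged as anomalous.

0.8502

Thinning: the support tickets that are tagged as anomalous themselves form a Poisson process with rate 0.75 × 4.2 = 3.15 per hour.
Over the interval, μ = 3.15 × 1.5 = 4.725 (a 90-minute span = 1.5 hours).
P(N ≥ 3) = 1 − P(N ≤ 2) ≈ 0.8502.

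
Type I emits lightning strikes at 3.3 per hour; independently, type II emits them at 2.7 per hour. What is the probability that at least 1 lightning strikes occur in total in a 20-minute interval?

0.8647

Independent Poisson processes superpose: combined rate λ = 3.3 + 2.7 = 6 per hour.
Over the interval, μ = 6 × 1/3 = 2 (a 20-minute interval = 1/3 hours).
P(N ≥ 1) = 1 − P(N ≤ 0) ≈ 0.8647.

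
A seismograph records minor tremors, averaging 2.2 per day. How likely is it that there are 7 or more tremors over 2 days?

0.1564

Over the interval, μ = 2.2 × 2 = 4.4 (2 days).
P(N ≥ 7) = 1 − P(N ≤ 6) = 1 − Σ_{j=0}^{6} e^(−μ) μ^j/j! ≈ 0.1564.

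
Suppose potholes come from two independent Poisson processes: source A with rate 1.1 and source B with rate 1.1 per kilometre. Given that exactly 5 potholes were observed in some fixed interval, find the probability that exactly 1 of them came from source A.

0.1562

Given the total, each event is independently from source A with probability p = λ_A/(λ_A+λ_B) = 1.1/2.2 = 0.5000.
So K ~ Binomial(5, 1.1/2.2): P(K = 1) = C(5,1) · (1.1/2.2)^1 · (1.1/2.2)^4 ≈ 0.1562.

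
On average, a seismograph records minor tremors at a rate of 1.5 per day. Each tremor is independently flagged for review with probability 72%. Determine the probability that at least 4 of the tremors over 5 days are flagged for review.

0.7867

Thinning: the tremors that are flagged for review themselves form a Poisson process with rate 0.72 × 1.5 = 1.08 per day.
Over the interval, μ = 1.08 × 5 = 5.4 (5 days).
P(N ≥ 4) = 1 − P(N ≤ 3) ≈ 0.7867.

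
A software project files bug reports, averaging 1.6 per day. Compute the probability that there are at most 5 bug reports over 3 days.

Over the interval, μ = 1.6 × 3 = 4.8 (3 days).
P(N ≤ 5) = Σ_{j=0}^{5} e^(−μ) μ^j/j! ≈ 0.6510.

0.6510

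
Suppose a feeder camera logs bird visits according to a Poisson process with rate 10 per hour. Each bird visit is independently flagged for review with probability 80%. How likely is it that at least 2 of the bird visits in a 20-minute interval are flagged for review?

0.7452

Thinning: the bird visits that are flagged for review themselves form a Poisson process with rate 0.8 × 10 = 8 per hour.
Over the interval, μ = 8 × 1/3 ≈ 2.66667 (a 20-minute interval = 1/3 hours).
P(N ≥ 2) = 1 − P(N ≤ 1) ≈ 0.7452.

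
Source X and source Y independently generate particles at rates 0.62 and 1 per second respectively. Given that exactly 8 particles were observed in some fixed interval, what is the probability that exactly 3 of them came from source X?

Given the total, each event is independently from source X with probability p = λ_X/(λ_X+λ_Y) = 0.62/1.62 ≈ 0.3827.
So K ~ Binomial(8, 0.62/1.62): P(K = 3) = C(8,3) · (0.62/1.62)^3 · (1/1.62)^5 ≈ 0.2813.

0.2813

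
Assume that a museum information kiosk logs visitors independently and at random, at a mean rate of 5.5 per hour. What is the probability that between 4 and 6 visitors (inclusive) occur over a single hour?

With mean μ = 5.5 per hour,
P(4 ≤ N ≤ 6) = Σ_{j=4}^{6} e^(−5.5) · 5.5^j/j! ≈ 0.4843.

0.4843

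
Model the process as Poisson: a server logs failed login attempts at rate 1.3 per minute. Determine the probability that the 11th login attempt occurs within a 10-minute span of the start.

Over the interval, μ = 1.3 × 10 = 13 (a 10-minute span = 10 minutes).
The 11th arrival falls in the interval iff at least 11 events occur there: P(S_11 ≤ t) = P(N ≥ 11) = 1 − P(N ≤ 10) ≈ 0.7483.

0.7483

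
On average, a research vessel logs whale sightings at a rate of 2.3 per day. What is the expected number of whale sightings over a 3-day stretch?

E[N] = λt = 2.3 × 3 = 6.9 (a 3-day stretch = 3 days).

6.9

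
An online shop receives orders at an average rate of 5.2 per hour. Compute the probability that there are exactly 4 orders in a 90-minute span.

0.0632

Over the interval, μ = 5.2 × 1.5 = 7.8 (a 90-minute span = 1.5 hours).
P(N = 4) = e^(−μ) μ^4/4! = e^(−7.8) · 7.8^4/24 ≈ 0.0632.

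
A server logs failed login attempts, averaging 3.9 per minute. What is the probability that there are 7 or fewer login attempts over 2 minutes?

Over the interval, μ = 3.9 × 2 = 7.8 (2 minutes).
P(N ≤ 7) = Σ_{j=0}^{7} e^(−μ) μ^j/j! ≈ 0.4812.

0.4812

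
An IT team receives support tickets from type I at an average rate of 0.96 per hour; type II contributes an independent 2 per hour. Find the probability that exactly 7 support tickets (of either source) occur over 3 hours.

Independent Poisson processes superpose: combined rate λ = 0.96 + 2 = 2.96 per hour.
Over the interval, μ = 2.96 × 3 = 8.88 (3 hours).
P(N = 7) = e^(−8.88) · 8.88^7/7! ≈ 0.1202.

0.1202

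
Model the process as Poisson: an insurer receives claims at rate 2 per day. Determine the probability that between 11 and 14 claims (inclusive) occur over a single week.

0.3948

Over the interval, μ = 2 × 7 = 14 (a week = 7 days).
P(11 ≤ N ≤ 14) = Σ_{j=11}^{14} e^(−14) · 14^j/j! ≈ 0.3948.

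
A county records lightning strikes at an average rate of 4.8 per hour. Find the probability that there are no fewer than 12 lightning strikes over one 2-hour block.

Over the interval, μ = 4.8 × 2 = 9.6 (a 2-hour block = 2 hours).
P(N ≥ 12) = 1 − P(N ≤ 11) = 1 − Σ_{j=0}^{11} e^(−μ) μ^j/j! ≈ 0.2588.

0.2588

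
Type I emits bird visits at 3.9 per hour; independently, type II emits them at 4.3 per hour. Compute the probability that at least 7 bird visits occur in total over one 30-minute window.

0.1214

Independent Poisson processes superpose: combined rate λ = 3.9 + 4.3 = 8.2 per hour.
Over the interval, μ = 8.2 × 0.5 = 4.1 (a 30-minute window = 0.5 hours).
P(N ≥ 7) = 1 − P(N ≤ 6) ≈ 0.1214.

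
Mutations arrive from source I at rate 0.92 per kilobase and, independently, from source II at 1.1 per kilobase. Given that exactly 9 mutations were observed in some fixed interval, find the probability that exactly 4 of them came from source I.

Given the total, each event is independently from source I with probability p = λ_I/(λ_I+λ_II) = 0.92/2.02 ≈ 0.4554.
So K ~ Binomial(9, 0.92/2.02): P(K = 4) = C(9,4) · (0.92/2.02)^4 · (1.1/2.02)^5 ≈ 0.2596.

0.2596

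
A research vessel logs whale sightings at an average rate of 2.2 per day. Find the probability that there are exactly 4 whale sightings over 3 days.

0.1076

Over the interval, μ = 2.2 × 3 = 6.6 (3 days).
P(N = 4) = e^(−μ) μ^4/4! = e^(−6.6) · 6.6^4/24 ≈ 0.1076.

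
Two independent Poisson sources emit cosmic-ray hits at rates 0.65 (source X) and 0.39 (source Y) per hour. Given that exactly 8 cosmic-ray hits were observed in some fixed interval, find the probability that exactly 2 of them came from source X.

Given the total, each event is independently from source X with probability p = λ_X/(λ_X+λ_Y) = 0.65/1.04 = 0.6250.
So K ~ Binomial(8, 0.65/1.04): P(K = 2) = C(8,2) · (0.65/1.04)^2 · (0.39/1.04)^6 ≈ 0.0304.

0.0304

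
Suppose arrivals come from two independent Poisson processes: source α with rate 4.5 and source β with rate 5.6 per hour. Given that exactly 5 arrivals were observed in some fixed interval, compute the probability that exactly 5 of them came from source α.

Given the total, each event is independently from source α with probability p = λ_α/(λ_α+λ_β) = 4.5/10.1 ≈ 0.4455.
So K ~ Binomial(5, 4.5/10.1): P(K = 5) = C(5,5) · (4.5/10.1)^5 · (5.6/10.1)^0 ≈ 0.0176.

0.0176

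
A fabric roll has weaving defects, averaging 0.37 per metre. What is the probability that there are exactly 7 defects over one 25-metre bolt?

0.1105

Over the interval, μ = 0.37 × 25 = 9.25 (a 25-metre bolt = 25 metres).
P(N = 7) = e^(−μ) μ^7/7! = e^(−9.25) · 9.25^7/5040 ≈ 0.1105.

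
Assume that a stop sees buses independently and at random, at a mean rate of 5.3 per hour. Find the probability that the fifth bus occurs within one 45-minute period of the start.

0.3663

Over the interval, μ = 5.3 × 0.75 = 3.975 (a 45-minute period = 0.75 hours).
The fifth arrival falls in the interval iff at least 5 events occur there: P(S_5 ≤ t) = P(N ≥ 5) = 1 − P(N ≤ 4) ≈ 0.3663.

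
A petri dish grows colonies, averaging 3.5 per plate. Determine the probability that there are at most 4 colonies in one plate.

0.7254

With mean μ = 3.5 per plate,
P(N ≤ 4) = Σ_{j=0}^{4} e^(−μ) μ^j/j! ≈ 0.7254.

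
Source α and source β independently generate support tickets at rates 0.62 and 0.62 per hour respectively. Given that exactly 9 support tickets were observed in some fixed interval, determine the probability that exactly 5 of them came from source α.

0.2461

Given the total, each event is independently from source α with probability p = λ_α/(λ_α+λ_β) = 0.62/1.24 = 0.5000.
So K ~ Binomial(9, 0.62/1.24): P(K = 5) = C(9,5) · (0.62/1.24)^5 · (0.62/1.24)^4 ≈ 0.2461.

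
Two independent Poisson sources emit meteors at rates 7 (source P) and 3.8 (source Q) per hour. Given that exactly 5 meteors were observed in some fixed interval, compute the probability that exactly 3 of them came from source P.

Given the total, each event is independently from source P with probability p = λ_P/(λ_P+λ_Q) = 7/10.8 ≈ 0.6481.
So K ~ Binomial(5, 7/10.8): P(K = 3) = C(5,3) · (7/10.8)^3 · (3.8/10.8)^2 ≈ 0.3371.

0.3371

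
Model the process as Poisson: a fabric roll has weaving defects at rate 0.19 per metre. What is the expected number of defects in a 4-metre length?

0.76

E[N] = λt = 0.19 × 4 = 0.76 (a 4-metre length = 4 metres).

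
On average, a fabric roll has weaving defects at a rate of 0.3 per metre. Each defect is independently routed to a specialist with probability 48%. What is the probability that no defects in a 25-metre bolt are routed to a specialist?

0.0273

Thinning: the defects that are routed to a specialist themselves form a Poisson process with rate 0.48 × 0.3 = 0.144 per metre.
Over the interval, μ = 0.144 × 25 = 3.6 (a 25-metre bolt = 25 metres).
P(N = 0) = e^(−3.6) · 3.6^0/0! ≈ 0.0273.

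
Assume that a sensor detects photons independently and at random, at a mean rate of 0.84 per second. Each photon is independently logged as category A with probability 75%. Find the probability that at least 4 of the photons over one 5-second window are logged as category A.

0.3863

Thinning: the photons that are logged as category A themselves form a Poisson process with rate 0.75 × 0.84 = 0.63 per second.
Over the interval, μ = 0.63 × 5 = 3.15 (a 5-second window = 5 seconds).
P(N ≥ 4) = 1 − P(N ≤ 3) ≈ 0.3863.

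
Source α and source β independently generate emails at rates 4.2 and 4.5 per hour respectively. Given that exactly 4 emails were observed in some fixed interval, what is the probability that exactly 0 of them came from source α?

Given the total, each event is independently from source α with probability p = λ_α/(λ_α+λ_β) = 4.2/8.7 ≈ 0.4828.
So K ~ Binomial(4, 4.2/8.7): P(K = 0) = C(4,0) · (4.2/8.7)^0 · (4.5/8.7)^4 ≈ 0.0716.

0.0716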